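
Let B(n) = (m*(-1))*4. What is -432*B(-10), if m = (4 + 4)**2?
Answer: 110592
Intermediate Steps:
m = 64 (m = 8**2 = 64)
B(n) = -256 (B(n) = (64*(-1))*4 = -64*4 = -256)
-432*B(-10) = -432*(-256) = 110592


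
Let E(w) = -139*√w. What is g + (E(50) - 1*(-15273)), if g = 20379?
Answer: 35652 - 695*√2 ≈ 34669.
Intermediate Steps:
g + (E(50) - 1*(-15273)) = 20379 + (-695*√2 - 1*(-15273)) = 20379 + (-695*√2 + 15273) = 20379 + (15273 - 695*√2) = 35652 - 695*√2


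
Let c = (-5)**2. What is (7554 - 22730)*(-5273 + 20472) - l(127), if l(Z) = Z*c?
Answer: -230663199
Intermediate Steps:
c = 25
l(Z) = 25*Z (l(Z) = Z*25 = 25*Z)
(7554 - 22730)*(-5273 + 20472) - l(127) = (7554 - 22730)*(-5273 + 20472) - 25*127 = -15176*15199 - 1*3175 = -230660024 - 3175 = -230663199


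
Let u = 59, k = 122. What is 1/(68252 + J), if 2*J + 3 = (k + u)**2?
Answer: 1/84631 ≈ 1.1816e-5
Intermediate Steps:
J = 16379 (J = -3/2 + (122 + 59)**2/2 = -3/2 + (1/2)*181**2 = -3/2 + (1/2)*32761 = -3/2 + 32761/2 = 16379)
1/(68252 + J) = 1/(68252 + 16379) = 1/84631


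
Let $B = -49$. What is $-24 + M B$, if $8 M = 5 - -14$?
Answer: $- \frac{1123}{8} \approx -140.38$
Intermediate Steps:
$M = \frac{19}{8}$ ($M = \frac{5 - -14}{8} = \frac{5 + 14}{8} = \frac{1}{8} \cdot 19 = \frac{19}{8} \approx 2.375$)
$-24 + M B = -24 + \frac{19}{8} \left(-49\right) = -24 - \frac{931}{8} = - \frac{1123}{8}$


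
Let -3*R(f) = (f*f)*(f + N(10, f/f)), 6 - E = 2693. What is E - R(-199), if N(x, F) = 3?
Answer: -7769857/3 ≈ -2.5900e+6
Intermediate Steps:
E = -2687 (E = 6 - 1*2693 = 6 - 2693 = -2687)
R(f) = -f**2*(3 + f)/3 (R(f) = -f*f*(f + 3)/3 = -f**2*(3 + f)/3)
E - R(-199) = -2687 - (-199)**2*(-3 - 1*(-199))/3 = -2687 - 39601*(-3 + 199)/3 = -2687 - 39601*196/3 = -2687 - 1*7761796/3 = -2687 - 7761796/3 = -7769857/3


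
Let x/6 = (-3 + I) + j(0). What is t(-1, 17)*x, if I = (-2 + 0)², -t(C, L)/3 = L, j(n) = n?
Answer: -306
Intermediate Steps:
t(C, L) = -3*L
I = 4 (I = (-2)² = 4)
x = 6 (x = 6*((-3 + 4) + 0) = 6*(1 + 0) = 6*1 = 6)
t(-1, 17)*x = -3*17*6 = -51*6 = -306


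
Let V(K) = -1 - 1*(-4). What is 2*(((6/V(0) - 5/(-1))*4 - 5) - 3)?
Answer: 40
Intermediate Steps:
V(K) = 3 (V(K) = -1 + 4 = 3)
2*(((6/V(0) - 5/(-1))*4 - 5) - 3) = 2*(((6/3 - 5/(-1))*4 - 5) - 3) = 2*(((6*(⅓) - 5*(-1))*4 - 5) - 3) = 2*(((2 + 5)*4 - 5) - 3) = 2*((7*4 - 5) - 3) = 2*((28 - 5) - 3) = 2*(23 - 3) = 2*20 = 40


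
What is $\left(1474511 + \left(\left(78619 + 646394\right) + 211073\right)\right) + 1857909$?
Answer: $4268506$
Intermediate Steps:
$\left(1474511 + \left(\left(78619 + 646394\right) + 211073\right)\right) + 1857909 = \left(1474511 + \left(725013 + 211073\right)\right) + 1857909 = \left(1474511 + 936086\right) + 1857909 = 2410597 + 1857909 = 4268506$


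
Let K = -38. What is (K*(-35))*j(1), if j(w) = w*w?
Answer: 1330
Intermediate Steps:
j(w) = w**2
(K*(-35))*j(1) = -38*(-35)*1**2 = 1330*1 = 1330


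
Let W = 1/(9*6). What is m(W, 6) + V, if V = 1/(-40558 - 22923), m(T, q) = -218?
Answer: -13838859/63481 ≈ -218.00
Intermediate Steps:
W = 1/54 ≈ 0.018519
V = -1/63481 (V = 1/(-63481) = -1/63481 ≈ -1.5753e-5)
m(W, 6) + V = -218 - 1/63481 = -13838859/63481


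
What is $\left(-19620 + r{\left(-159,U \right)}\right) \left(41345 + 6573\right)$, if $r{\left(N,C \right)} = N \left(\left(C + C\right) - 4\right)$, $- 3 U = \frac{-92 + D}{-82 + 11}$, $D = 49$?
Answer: $- \frac{64368536908}{71} \approx -9.066 \cdot 10^{8}$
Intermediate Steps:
$U = - \frac{43}{213}$ ($U = - \frac{\left(-92 + 49\right) \frac{1}{-82 + 11}}{3} = - \frac{\left(-43\right) \frac{1}{-71}}{3} = - \frac{\left(-43\right) \left(- \frac{1}{71}\right)}{3} = \left(- \frac{1}{3}\right) \frac{43}{71} = - \frac{43}{213} \approx -0.20188$)
$r{\left(N,C \right)} = N \left(-4 + 2 C\right)$ ($r{\left(N,C \right)} = N \left(2 C - 4\right) = N \left(-4 + 2 C\right)$)
$\left(-19620 + r{\left(-159,U \right)}\right) \left(41345 + 6573\right) = \left(-19620 + 2 \left(-159\right) \left(-2 - \frac{43}{213}\right)\right) \left(41345 + 6573\right) = \left(-19620 + 2 \left(-159\right) \left(- \frac{469}{213}\right)\right) 47918 = \left(-19620 + \frac{49714}{71}\right) 47918 = \left(- \frac{1343306}{71}\right) 47918 = - \frac{64368536908}{71}$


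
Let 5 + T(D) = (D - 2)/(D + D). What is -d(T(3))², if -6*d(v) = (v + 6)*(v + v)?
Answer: -41209/11664 ≈ -3.5330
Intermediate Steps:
T(D) = -5 + (-2 + D)/(2*D) (T(D) = -5 + (D - 2)/(D + D) = -5 + (-2 + D)/((2*D)) = -5 + (-2 + D)*(1/(2*D)) = -5 + (-2 + D)/(2*D))
d(v) = -v*(6 + v)/3 (d(v) = -(v + 6)*(v + v)/6 = -(6 + v)*2*v/6 = -v*(6 + v)/3)
-d(T(3))² = -(-(-9/2 - 1/3)*(6 + (-9/2 - 1/3))/3)² = -(-(-9/2 - 1*⅓)*(6 + (-9/2 - 1*⅓))/3)² = -(-(-9/2 - ⅓)*(6 + (-9/2 - ⅓))/3)² = -(-⅓*(-29/6)*(6 - 29/6))² = -(-⅓*(-29/6)*7/6)² = -(203/108)² = -1*41209/11664 = -41209/11664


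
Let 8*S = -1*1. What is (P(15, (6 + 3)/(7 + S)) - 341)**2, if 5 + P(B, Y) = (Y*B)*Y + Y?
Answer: 37243596196/366025 ≈ 1.0175e+5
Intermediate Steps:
S = -1/8 (S = (-1*1)/8 = (1/8)*(-1) = -1/8 ≈ -0.12500)
P(B, Y) = -5 + Y + B*Y**2 (P(B, Y) = -5 + ((Y*B)*Y + Y) = -5 + ((B*Y)*Y + Y) = -5 + (B*Y**2 + Y) = -5 + (Y + B*Y**2) = -5 + Y + B*Y**2)
(P(15, (6 + 3)/(7 + S)) - 341)**2 = ((-5 + (6 + 3)/(7 - 1/8) + 15*((6 + 3)/(7 - 1/8))**2) - 341)**2 = ((-5 + 9/(55/8) + 15*(9/(55/8))**2) - 341)**2 = ((-5 + 9*(8/55) + 15*(9*(8/55))**2) - 341)**2 = ((-5 + 72/55 + 15*(72/55)**2) - 341)**2 = ((-5 + 72/55 + 15*(5184/3025)) - 341)**2 = ((-5 + 72/55 + 15552/605) - 341)**2 = (13319/605 - 341)**2 = (-192986/605)**2 = 37243596196/366025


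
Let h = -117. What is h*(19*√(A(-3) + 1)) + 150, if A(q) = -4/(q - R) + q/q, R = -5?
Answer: 150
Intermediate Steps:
A(q) = 1 - 4/(5 + q) (A(q) = -4/(q - 1*(-5)) + q/q = -4/(q + 5) + 1 = -4/(5 + q) + 1 = 1 - 4/(5 + q))
h*(19*√(A(-3) + 1)) + 150 = -2223*√((1 - 3)/(5 - 3) + 1) + 150 = -2223*√(-2/2 + 1) + 150 = -2223*√((½)*(-2) + 1) + 150 = -2223*√(-1 + 1) + 150 = -2223*√0 + 150 = -2223*0 + 150 = -117*0 + 150 = 0 + 150 = 150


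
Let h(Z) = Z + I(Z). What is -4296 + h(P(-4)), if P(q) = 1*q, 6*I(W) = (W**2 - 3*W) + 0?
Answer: -12886/3 ≈ -4295.3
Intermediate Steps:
I(W) = -W/2 + W**2/6 (I(W) = ((W**2 - 3*W) + 0)/6 = (W**2 - 3*W)/6 = -W/2 + W**2/6)
P(q) = q
h(Z) = Z + Z*(-3 + Z)/6
-4296 + h(P(-4)) = -4296 + (1/6)*(-4)*(3 - 4) = -4296 + (1/6)*(-4)*(-1) = -4296 + 2/3 = -12886/3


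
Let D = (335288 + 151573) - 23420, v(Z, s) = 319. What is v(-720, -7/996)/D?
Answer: 29/42131 ≈ 0.00068833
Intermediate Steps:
D = 463441 (D = 486861 - 23420 = 463441)
v(-720, -7/996)/D = 319/463441 = 319*(1/463441) = 29/42131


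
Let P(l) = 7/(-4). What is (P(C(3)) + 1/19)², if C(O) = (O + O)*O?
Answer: 16641/5776 ≈ 2.8811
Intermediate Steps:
C(O) = 2*O² (C(O) = (2*O)*O = 2*O²)
P(l) = -7/4 (P(l) = 7*(-¼) = -7/4)
(P(C(3)) + 1/19)² = (-7/4 + 1/19)² = (-129/76)² = 16641/5776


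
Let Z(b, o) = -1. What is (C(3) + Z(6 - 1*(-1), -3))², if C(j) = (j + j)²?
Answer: 1225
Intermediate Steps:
C(j) = 4*j² (C(j) = (2*j)² = 4*j²)
(C(3) + Z(6 - 1*(-1), -3))² = (4*3² - 1)² = (4*9 - 1)² = (36 - 1)² = 35² = 1225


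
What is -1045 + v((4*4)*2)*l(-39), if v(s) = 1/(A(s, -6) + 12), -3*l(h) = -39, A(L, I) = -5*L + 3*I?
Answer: -173483/166 ≈ -1045.1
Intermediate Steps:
l(h) = 13 (l(h) = -⅓*(-39) = 13)
v(s) = 1/(-6 - 5*s) (v(s) = 1/((-5*s + 3*(-6)) + 12) = 1/((-5*s - 18) + 12) = 1/((-18 - 5*s) + 12) = 1/(-6 - 5*s))
-1045 + v((4*4)*2)*l(-39) = -1045 - 1/(6 + 5*((4*4)*2))*13 = -1045 - 1/(6 + 5*(16*2))*13 = -1045 - 1/(6 + 5*32)*13 = -1045 - 1/(6 + 160)*13 = -1045 - 1/166*13 = -1045 - 13/166 = -173483/166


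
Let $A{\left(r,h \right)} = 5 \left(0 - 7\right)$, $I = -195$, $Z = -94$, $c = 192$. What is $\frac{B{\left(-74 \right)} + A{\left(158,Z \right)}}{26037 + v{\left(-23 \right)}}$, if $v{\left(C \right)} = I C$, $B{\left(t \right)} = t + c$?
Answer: $\frac{83}{30522} \approx 0.0027194$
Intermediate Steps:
$B{\left(t \right)} = 192 + t$ ($B{\left(t \right)} = t + 192 = 192 + t$)
$v{\left(C \right)} = - 195 C$
$A{\left(r,h \right)} = -35$ ($A{\left(r,h \right)} = 5 \left(-7\right) = -35$)
$\frac{B{\left(-74 \right)} + A{\left(158,Z \right)}}{26037 + v{\left(-23 \right)}} = \frac{\left(192 - 74\right) - 35}{26037 - -4485} = \frac{118 - 35}{26037 + 4485} = \frac{83}{30522}$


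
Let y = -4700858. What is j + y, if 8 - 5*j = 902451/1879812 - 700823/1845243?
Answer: -823530674951420671/175187370420 ≈ -4.7009e+6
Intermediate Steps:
j = 276786399689/175187370420 (j = 8/5 - (902451/1879812 - 700823/1845243)/5 = 8/5 - (902451*(1/1879812) - 700823*1/1845243)/5 = 8/5 - (27347/56964 - 700823/1845243)/5 = 8/5 - ⅕*3513392983/35037474084 = 8/5 - 3513392983/175187370420 = 276786399689/175187370420 ≈ 1.5799)
j + y = 276786399689/175187370420 - 4700858 = -823530674951420671/175187370420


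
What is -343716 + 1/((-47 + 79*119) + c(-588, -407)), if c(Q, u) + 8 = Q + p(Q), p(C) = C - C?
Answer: -3010264727/8758 ≈ -3.4372e+5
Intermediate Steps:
p(C) = 0
c(Q, u) = -8 + Q (c(Q, u) = -8 + (Q + 0) = -8 + Q)
-343716 + 1/((-47 + 79*119) + c(-588, -407)) = -343716 + 1/((-47 + 79*119) + (-8 - 588)) = -343716 + 1/((-47 + 9401) - 596) = -343716 + 1/(9354 - 596) = -343716 + 1/8758 = -3010264727/8758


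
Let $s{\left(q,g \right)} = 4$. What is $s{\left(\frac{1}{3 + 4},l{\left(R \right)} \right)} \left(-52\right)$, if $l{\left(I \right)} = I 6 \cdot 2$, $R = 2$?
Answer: $-208$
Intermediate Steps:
$l{\left(I \right)} = 12 I$ ($l{\left(I \right)} = 6 I 2 = 12 I$)
$s{\left(\frac{1}{3 + 4},l{\left(R \right)} \right)} \left(-52\right) = 4 \left(-52\right) = -208$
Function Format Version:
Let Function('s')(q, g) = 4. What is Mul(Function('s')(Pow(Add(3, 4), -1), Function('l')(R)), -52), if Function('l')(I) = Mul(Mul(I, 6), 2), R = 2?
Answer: -208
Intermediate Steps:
Function('l')(I) = Mul(12, I) (Function('l')(I) = Mul(Mul(6, I), 2) = Mul(12, I))
Mul(Function('s')(Pow(Add(3, 4), -1), Function('l')(R)), -52) = Mul(4, -52) = -208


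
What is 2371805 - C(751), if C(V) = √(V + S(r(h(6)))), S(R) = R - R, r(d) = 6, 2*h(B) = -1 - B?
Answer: 2371805 - √751 ≈ 2.3718e+6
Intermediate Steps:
h(B) = -½ - B/2 (h(B) = (-1 - B)/2 = -½ - B/2)
S(R) = 0
C(V) = √V (C(V) = √(V + 0) = √V)
2371805 - C(751) = 2371805 - √751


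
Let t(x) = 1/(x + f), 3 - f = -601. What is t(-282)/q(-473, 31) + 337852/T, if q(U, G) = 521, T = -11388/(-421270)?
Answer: 5969261854416467/477618414 ≈ 1.2498e+7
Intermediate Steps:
T = 5694/210635 (T = -11388*(-1/421270) = 5694/210635 ≈ 0.027033)
f = 604 (f = 3 - 1*(-601) = 3 + 601 = 604)
t(x) = 1/(604 + x) (t(x) = 1/(x + 604) = 1/(604 + x))
t(-282)/q(-473, 31) + 337852/T = 1/((604 - 282)*521) + 337852/(5694/210635) = (1/521)/322 + 337852*(210635/5694) = (1/322)*(1/521) + 35581728010/2847 = 1/167762 + 35581728010/2847 = 5969261854416467/477618414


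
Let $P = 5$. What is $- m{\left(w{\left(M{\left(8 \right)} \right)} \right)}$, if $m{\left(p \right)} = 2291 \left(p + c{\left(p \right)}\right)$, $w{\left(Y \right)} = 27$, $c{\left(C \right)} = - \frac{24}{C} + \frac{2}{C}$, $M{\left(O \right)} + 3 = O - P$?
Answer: $- \frac{1619737}{27} \approx -59990.0$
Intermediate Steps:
$M{\left(O \right)} = -8 + O$ ($M{\left(O \right)} = -3 + \left(O - 5\right) = -3 + \left(-5 + O\right) = -8 + O$)
$c{\left(C \right)} = - \frac{22}{C}$
$m{\left(p \right)} = - \frac{50402}{p} + 2291 p$ ($m{\left(p \right)} = 2291 \left(p - \frac{22}{p}\right) = - \frac{50402}{p} + 2291 p$)
$- m{\left(w{\left(M{\left(8 \right)} \right)} \right)} = - (- \frac{50402}{27} + 2291 \cdot 27) = - (\left(-50402\right) \frac{1}{27} + 61857) = - (- \frac{50402}{27} + 61857) = \left(-1\right) \frac{1619737}{27} = - \frac{1619737}{27}$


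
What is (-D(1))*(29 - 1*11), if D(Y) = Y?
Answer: -18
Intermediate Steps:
(-D(1))*(29 - 1*11) = (-1*1)*(29 - 1*11) = -(29 - 11) = -1*18 = -18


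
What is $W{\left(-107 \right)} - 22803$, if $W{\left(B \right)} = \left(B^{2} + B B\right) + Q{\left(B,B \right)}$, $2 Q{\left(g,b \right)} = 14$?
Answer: $102$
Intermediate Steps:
$Q{\left(g,b \right)} = 7$ ($Q{\left(g,b \right)} = \frac{1}{2} \cdot 14 = 7$)
$W{\left(B \right)} = 7 + 2 B^{2}$ ($W{\left(B \right)} = \left(B^{2} + B B\right) + 7 = \left(B^{2} + B^{2}\right) + 7 = 2 B^{2} + 7 = 7 + 2 B^{2}$)
$W{\left(-107 \right)} - 22803 = \left(7 + 2 \left(-107\right)^{2}\right) - 22803 = \left(7 + 2 \cdot 11449\right) - 22803 = \left(7 + 22898\right) - 22803 = 22905 - 22803 = 102$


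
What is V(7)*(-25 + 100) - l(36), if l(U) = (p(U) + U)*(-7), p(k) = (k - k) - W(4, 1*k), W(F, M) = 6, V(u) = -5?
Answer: -165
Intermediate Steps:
p(k) = -6 (p(k) = (k - k) - 1*6 = 0 - 6 = -6)
l(U) = 42 - 7*U (l(U) = (-6 + U)*(-7) = 42 - 7*U)
V(7)*(-25 + 100) - l(36) = -5*(-25 + 100) - (42 - 7*36) = -5*75 - (42 - 252) = -375 - 1*(-210) = -375 + 210 = -165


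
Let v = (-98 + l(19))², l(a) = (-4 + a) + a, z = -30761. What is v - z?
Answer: 34857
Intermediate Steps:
l(a) = -4 + 2*a
v = 4096 (v = (-98 + (-4 + 2*19))² = (-98 + (-4 + 38))² = (-98 + 34)² = (-64)² = 4096)
v - z = 4096 - 1*(-30761) = 4096 + 30761 = 34857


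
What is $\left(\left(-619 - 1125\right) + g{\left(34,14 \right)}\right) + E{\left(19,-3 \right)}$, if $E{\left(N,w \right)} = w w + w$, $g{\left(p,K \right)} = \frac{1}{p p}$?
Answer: $- \frac{2009127}{1156} \approx -1738.0$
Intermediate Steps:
$g{\left(p,K \right)} = \frac{1}{p^{2}}$
$E{\left(N,w \right)} = w + w^{2}$ ($E{\left(N,w \right)} = w^{2} + w = w + w^{2}$)
$\left(\left(-619 - 1125\right) + g{\left(34,14 \right)}\right) + E{\left(19,-3 \right)} = \left(\left(-619 - 1125\right) + \frac{1}{1156}\right) - 3 \left(1 - 3\right) = \left(-1744 + \frac{1}{1156}\right) - -6 = - \frac{2016063}{1156} + 6 = - \frac{2009127}{1156}$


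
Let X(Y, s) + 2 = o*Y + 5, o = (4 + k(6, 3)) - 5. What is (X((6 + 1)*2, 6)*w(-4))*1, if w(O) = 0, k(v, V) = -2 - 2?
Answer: 0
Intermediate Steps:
k(v, V) = -4
o = -5 (o = (4 - 4) - 5 = 0 - 5 = -5)
X(Y, s) = 3 - 5*Y (X(Y, s) = -2 + (-5*Y + 5) = -2 + (5 - 5*Y) = 3 - 5*Y)
(X((6 + 1)*2, 6)*w(-4))*1 = ((3 - 5*(6 + 1)*2)*0)*1 = ((3 - 35*2)*0)*1 = ((3 - 5*14)*0)*1 = ((3 - 70)*0)*1 = -67*0*1 = 0*1 = 0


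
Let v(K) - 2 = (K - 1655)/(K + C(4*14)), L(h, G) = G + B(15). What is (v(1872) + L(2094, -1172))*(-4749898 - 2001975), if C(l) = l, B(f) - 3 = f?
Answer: 14994822881447/1928 ≈ 7.7774e+9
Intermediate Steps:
B(f) = 3 + f
L(h, G) = 18 + G (L(h, G) = G + (3 + 15) = G + 18 = 18 + G)
v(K) = 2 + (-1655 + K)/(56 + K) (v(K) = 2 + (K - 1655)/(K + 4*14) = 2 + (-1655 + K)/(K + 56) = 2 + (-1655 + K)/(56 + K))
(v(1872) + L(2094, -1172))*(-4749898 - 2001975) = ((-1543 + 3*1872)/(56 + 1872) + (18 - 1172))*(-4749898 - 2001975) = ((-1543 + 5616)/1928 - 1154)*(-6751873) = ((1/1928)*4073 - 1154)*(-6751873) = (4073/1928 - 1154)*(-6751873) = -2220839/1928*(-6751873) = 14994822881447/1928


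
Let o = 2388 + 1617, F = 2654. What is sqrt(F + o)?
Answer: sqrt(6659) ≈ 81.603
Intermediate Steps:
o = 4005
sqrt(F + o) = sqrt(2654 + 4005) = sqrt(6659)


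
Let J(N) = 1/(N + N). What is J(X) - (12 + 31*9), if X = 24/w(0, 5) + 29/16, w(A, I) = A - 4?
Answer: -19505/67 ≈ -291.12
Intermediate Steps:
w(A, I) = -4 + A
X = -67/16 (X = 24/(-4 + 0) + 29/16 = 24/(-4) + 29*(1/16) = 24*(-¼) + 29/16 = -6 + 29/16 = -67/16 ≈ -4.1875)
J(N) = 1/(2*N)
J(X) - (12 + 31*9) = 1/(2*(-67/16)) - (12 + 31*9) = (½)*(-16/67) - (12 + 279) = -8/67 - 1*291 = -8/67 - 291 = -19505/67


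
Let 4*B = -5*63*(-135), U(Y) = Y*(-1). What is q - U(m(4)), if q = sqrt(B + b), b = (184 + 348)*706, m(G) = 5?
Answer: 5 + sqrt(1544893)/2 ≈ 626.47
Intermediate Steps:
b = 375592 (b = 532*706 = 375592)
U(Y) = -Y
B = 42525/4 (B = (-5*63*(-135))/4 = (-315*(-135))/4 = (1/4)*42525 = 42525/4 ≈ 10631.)
q = sqrt(1544893)/2 (q = sqrt(42525/4 + 375592) = sqrt(1544893/4) = sqrt(1544893)/2 ≈ 621.47)
q - U(m(4)) = sqrt(1544893)/2 - (-1)*5 = sqrt(1544893)/2 - 1*(-5) = sqrt(1544893)/2 + 5 = 5 + sqrt(1544893)/2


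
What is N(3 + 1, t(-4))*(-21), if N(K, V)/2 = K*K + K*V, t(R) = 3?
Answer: -1176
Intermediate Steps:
N(K, V) = 2*K² + 2*K*V (N(K, V) = 2*(K*K + K*V) = 2*(K² + K*V) = 2*K² + 2*K*V)
N(3 + 1, t(-4))*(-21) = (2*(3 + 1)*((3 + 1) + 3))*(-21) = (2*4*(4 + 3))*(-21) = (2*4*7)*(-21) = 56*(-21) = -1176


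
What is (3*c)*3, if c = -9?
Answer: -81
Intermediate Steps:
(3*c)*3 = (3*(-9))*3 = -27*3 = -81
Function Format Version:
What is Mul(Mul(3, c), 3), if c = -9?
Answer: -81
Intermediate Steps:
Mul(Mul(3, c), 3) = Mul(Mul(3, -9), 3) = Mul(-27, 3) = -81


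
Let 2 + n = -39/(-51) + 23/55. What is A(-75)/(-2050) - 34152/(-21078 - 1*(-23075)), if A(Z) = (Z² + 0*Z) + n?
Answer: -75962292167/3827749750 ≈ -19.845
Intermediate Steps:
n = -764/935 (n = -2 + (-39/(-51) + 23/55) = -2 + (-39*(-1/51) + 23*(1/55)) = -2 + (13/17 + 23/55) = -2 + 1106/935 = -764/935 ≈ -0.81711)
A(Z) = -764/935 + Z² (A(Z) = (Z² + 0*Z) - 764/935 = (Z² + 0) - 764/935 = Z² - 764/935 = -764/935 + Z²)
A(-75)/(-2050) - 34152/(-21078 - 1*(-23075)) = (-764/935 + (-75)²)/(-2050) - 34152/(-21078 - 1*(-23075)) = (-764/935 + 5625)*(-1/2050) - 34152/(-21078 + 23075) = (5258611/935)*(-1/2050) - 34152/1997 = -5258611/1916750 - 34152*1/1997 = -5258611/1916750 - 34152/1997 = -75962292167/3827749750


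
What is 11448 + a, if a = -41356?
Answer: -29908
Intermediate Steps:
11448 + a = 11448 - 41356 = -29908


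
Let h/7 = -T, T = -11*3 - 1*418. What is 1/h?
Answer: 1/3157 ≈ 0.00031676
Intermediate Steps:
T = -451 (T = -33 - 418 = -451)
h = 3157 (h = 7*(-1*(-451)) = 7*451 = 3157)
1/h = 1/3157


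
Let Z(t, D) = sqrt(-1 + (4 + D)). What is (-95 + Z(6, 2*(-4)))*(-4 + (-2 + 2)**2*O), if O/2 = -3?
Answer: 380 - 4*I*sqrt(5) ≈ 380.0 - 8.9443*I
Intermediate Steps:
O = -6 (O = 2*(-3) = -6)
Z(t, D) = sqrt(3 + D)
(-95 + Z(6, 2*(-4)))*(-4 + (-2 + 2)**2*O) = (-95 + sqrt(3 + 2*(-4)))*(-4 + (-2 + 2)**2*(-6)) = (-95 + sqrt(3 - 8))*(-4 + 0**2*(-6)) = (-95 + sqrt(-5))*(-4 + 0*(-6)) = (-95 + I*sqrt(5))*(-4 + 0) = (-95 + I*sqrt(5))*(-4) = 380 - 4*I*sqrt(5)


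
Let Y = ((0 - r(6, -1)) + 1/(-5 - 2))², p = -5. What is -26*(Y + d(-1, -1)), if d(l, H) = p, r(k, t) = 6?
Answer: -41704/49 ≈ -851.10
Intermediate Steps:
d(l, H) = -5
Y = 1849/49 (Y = ((0 - 1*6) + 1/(-5 - 2))² = ((0 - 6) + 1/(-7))² = (-6 - ⅐)² = (-43/7)² = 1849/49 ≈ 37.735)
-26*(Y + d(-1, -1)) = -26*(1849/49 - 5) = -26*1604/49 = -41704/49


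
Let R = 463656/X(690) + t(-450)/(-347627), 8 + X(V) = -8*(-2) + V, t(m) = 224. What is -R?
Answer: -11512799140/17331689 ≈ -664.26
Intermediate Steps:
X(V) = 8 + V (X(V) = -8 + (-8*(-2) + V) = -8 + (16 + V) = 8 + V)
R = 11512799140/17331689 (R = 463656/(8 + 690) + 224/(-347627) = 463656/698 + 224*(-1/347627) = 463656*(1/698) - 32/49661 = 231828/349 - 32/49661 = 11512799140/17331689 ≈ 664.26)
-R = -1*11512799140/17331689 = -11512799140/17331689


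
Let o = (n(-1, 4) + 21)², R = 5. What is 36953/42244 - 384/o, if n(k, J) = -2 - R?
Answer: -2244727/2069956 ≈ -1.0844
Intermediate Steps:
n(k, J) = -7 (n(k, J) = -2 - 1*5 = -2 - 5 = -7)
o = 196 (o = (-7 + 21)² = 14² = 196)
36953/42244 - 384/o = 36953/42244 - 384/196 = 36953*(1/42244) - 384*1/196 = 36953/42244 - 96/49 = -2244727/2069956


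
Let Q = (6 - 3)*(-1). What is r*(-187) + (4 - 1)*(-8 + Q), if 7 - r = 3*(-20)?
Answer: -12562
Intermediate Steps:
r = 67 (r = 7 - 3*(-20) = 7 - 1*(-60) = 7 + 60 = 67)
Q = -3 (Q = 3*(-1) = -3)
r*(-187) + (4 - 1)*(-8 + Q) = 67*(-187) + (4 - 1)*(-8 - 3) = -12529 + 3*(-11) = -12529 - 33 = -12562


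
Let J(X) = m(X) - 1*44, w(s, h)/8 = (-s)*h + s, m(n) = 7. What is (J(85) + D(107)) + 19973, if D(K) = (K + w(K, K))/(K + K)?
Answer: 39025/2 ≈ 19513.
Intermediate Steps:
w(s, h) = 8*s - 8*h*s (w(s, h) = 8*((-s)*h + s) = 8*(-h*s + s) = 8*(s - h*s) = 8*s - 8*h*s)
J(X) = -37 (J(X) = 7 - 1*44 = 7 - 44 = -37)
D(K) = (K + 8*K*(1 - K))/(2*K) (D(K) = (K + 8*K*(1 - K))/(K + K) = (K + 8*K*(1 - K))/((2*K)) = (K + 8*K*(1 - K))*(1/(2*K)) = (K + 8*K*(1 - K))/(2*K))
(J(85) + D(107)) + 19973 = (-37 + (9/2 - 4*107)) + 19973 = (-37 + (9/2 - 428)) + 19973 = (-37 - 847/2) + 19973 = -921/2 + 19973 = 39025/2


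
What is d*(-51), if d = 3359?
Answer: -171309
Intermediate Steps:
d*(-51) = 3359*(-51) = -171309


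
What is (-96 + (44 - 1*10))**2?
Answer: 3844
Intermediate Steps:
(-96 + (44 - 1*10))**2 = (-96 + (44 - 10))**2 = (-96 + 34)**2 = (-62)**2 = 3844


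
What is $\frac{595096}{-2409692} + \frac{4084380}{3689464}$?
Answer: $\frac{477907033901}{555654492818} \approx 0.86008$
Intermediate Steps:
$\frac{595096}{-2409692} + \frac{4084380}{3689464} = 595096 \left(- \frac{1}{2409692}\right) + 4084380 \cdot \frac{1}{3689464} = - \frac{148774}{602423} + \frac{1021095}{922366} = \frac{477907033901}{555654492818}$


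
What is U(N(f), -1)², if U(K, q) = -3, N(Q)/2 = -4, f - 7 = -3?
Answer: 9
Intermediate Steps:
f = 4 (f = 7 - 3 = 4)
N(Q) = -8 (N(Q) = 2*(-4) = -8)
U(N(f), -1)² = (-3)² = 9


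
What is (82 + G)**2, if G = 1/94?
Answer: 59428681/8836 ≈ 6725.7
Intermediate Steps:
G = 1/94 ≈ 0.010638
(82 + G)**2 = (82 + 1/94)**2 = (7709/94)**2 = 59428681/8836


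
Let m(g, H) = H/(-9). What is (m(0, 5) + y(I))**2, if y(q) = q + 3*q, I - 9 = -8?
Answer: 961/81 ≈ 11.864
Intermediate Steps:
m(g, H) = -H/9 (m(g, H) = H*(-1/9) = -H/9)
I = 1 (I = 9 - 8 = 1)
y(q) = 4*q
(m(0, 5) + y(I))**2 = (-1/9*5 + 4*1)**2 = (-5/9 + 4)**2 = (31/9)**2 = 961/81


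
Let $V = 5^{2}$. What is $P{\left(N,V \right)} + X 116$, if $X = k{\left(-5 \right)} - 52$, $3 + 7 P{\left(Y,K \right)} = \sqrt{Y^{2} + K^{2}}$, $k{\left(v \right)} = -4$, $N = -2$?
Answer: $- \frac{45475}{7} + \frac{\sqrt{629}}{7} \approx -6492.8$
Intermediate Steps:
$V = 25$
$P{\left(Y,K \right)} = - \frac{3}{7} + \frac{\sqrt{K^{2} + Y^{2}}}{7}$ ($P{\left(Y,K \right)} = - \frac{3}{7} + \frac{\sqrt{Y^{2} + K^{2}}}{7} = - \frac{3}{7} + \frac{\sqrt{K^{2} + Y^{2}}}{7}$)
$X = -56$ ($X = -4 - 52 = -56$)
$P{\left(N,V \right)} + X 116 = \left(- \frac{3}{7} + \frac{\sqrt{25^{2} + \left(-2\right)^{2}}}{7}\right) - 6496 = \left(- \frac{3}{7} + \frac{\sqrt{625 + 4}}{7}\right) - 6496 = \left(- \frac{3}{7} + \frac{\sqrt{629}}{7}\right) - 6496 = - \frac{45475}{7} + \frac{\sqrt{629}}{7}$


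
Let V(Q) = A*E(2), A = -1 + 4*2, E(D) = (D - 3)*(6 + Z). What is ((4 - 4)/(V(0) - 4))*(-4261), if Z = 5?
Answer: 0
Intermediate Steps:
E(D) = -33 + 11*D (E(D) = (D - 3)*(6 + 5) = (-3 + D)*11 = -33 + 11*D)
A = 7 (A = -1 + 8 = 7)
V(Q) = -77 (V(Q) = 7*(-33 + 11*2) = 7*(-33 + 22) = 7*(-11) = -77)
((4 - 4)/(V(0) - 4))*(-4261) = ((4 - 4)/(-77 - 4))*(-4261) = (0/(-81))*(-4261) = (0*(-1/81))*(-4261) = 0*(-4261) = 0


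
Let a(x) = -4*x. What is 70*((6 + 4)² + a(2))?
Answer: 6440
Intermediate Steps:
70*((6 + 4)² + a(2)) = 70*((6 + 4)² - 4*2) = 70*(10² - 8) = 70*(100 - 8) = 70*92 = 6440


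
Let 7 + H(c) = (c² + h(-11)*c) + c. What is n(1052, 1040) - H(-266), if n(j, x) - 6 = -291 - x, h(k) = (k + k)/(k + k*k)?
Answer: -359306/5 ≈ -71861.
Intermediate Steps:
h(k) = 2*k/(k + k²) (h(k) = (2*k)/(k + k²) = 2*k/(k + k²))
H(c) = -7 + c² + 4*c/5 (H(c) = -7 + ((c² + (2/(1 - 11))*c) + c) = -7 + ((c² + (2/(-10))*c) + c) = -7 + ((c² + (2*(-⅒))*c) + c) = -7 + ((c² - c/5) + c) = -7 + (c² + 4*c/5) = -7 + c² + 4*c/5)
n(j, x) = -285 - x (n(j, x) = 6 + (-291 - x) = -285 - x)
n(1052, 1040) - H(-266) = (-285 - 1*1040) - (-7 + (-266)² + (⅘)*(-266)) = (-285 - 1040) - (-7 + 70756 - 1064/5) = -1325 - 1*352681/5 = -1325 - 352681/5 = -359306/5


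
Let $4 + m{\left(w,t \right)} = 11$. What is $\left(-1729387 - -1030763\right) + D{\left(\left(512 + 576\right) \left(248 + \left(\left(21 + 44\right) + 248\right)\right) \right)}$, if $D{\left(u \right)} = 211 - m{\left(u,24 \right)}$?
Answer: $-698420$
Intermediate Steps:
$m{\left(w,t \right)} = 7$ ($m{\left(w,t \right)} = -4 + 11 = 7$)
$D{\left(u \right)} = 204$ ($D{\left(u \right)} = 211 - 7 = 204$)
$\left(-1729387 - -1030763\right) + D{\left(\left(512 + 576\right) \left(248 + \left(\left(21 + 44\right) + 248\right)\right) \right)} = \left(-1729387 - -1030763\right) + 204 = \left(-1729387 + \left(-43129 + 1073892\right)\right) + 204 = \left(-1729387 + 1030763\right) + 204 = -698624 + 204 = -698420$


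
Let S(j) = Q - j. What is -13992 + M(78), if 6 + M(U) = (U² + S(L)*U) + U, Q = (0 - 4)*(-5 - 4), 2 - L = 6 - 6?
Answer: -5184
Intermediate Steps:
L = 2 (L = 2 - (6 - 6) = 2 - 1*0 = 2 + 0 = 2)
Q = 36 (Q = -4*(-9) = 36)
S(j) = 36 - j
M(U) = -6 + U² + 35*U (M(U) = -6 + ((U² + (36 - 1*2)*U) + U) = -6 + ((U² + (36 - 2)*U) + U) = -6 + ((U² + 34*U) + U) = -6 + (U² + 35*U) = -6 + U² + 35*U)
-13992 + M(78) = -13992 + (-6 + 78² + 35*78) = -13992 + (-6 + 6084 + 2730) = -13992 + 8808 = -5184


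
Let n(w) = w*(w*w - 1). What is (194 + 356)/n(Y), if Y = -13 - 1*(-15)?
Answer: 275/3 ≈ 91.667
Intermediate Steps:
Y = 2 (Y = -13 + 15 = 2)
n(w) = w*(-1 + w²) (n(w) = w*(w² - 1) = w*(-1 + w²))
(194 + 356)/n(Y) = (194 + 356)/(2³ - 1*2) = 550/(8 - 2) = 550/6 = 550*(⅙) = 275/3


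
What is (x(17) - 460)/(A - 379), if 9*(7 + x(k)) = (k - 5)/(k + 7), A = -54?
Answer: 8405/7794 ≈ 1.0784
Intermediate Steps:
x(k) = -7 + (-5 + k)/(9*(7 + k)) (x(k) = -7 + ((k - 5)/(k + 7))/9 = -7 + ((-5 + k)/(7 + k))/9 = -7 + (-5 + k)/(9*(7 + k)))
(x(17) - 460)/(A - 379) = (2*(-223 - 31*17)/(9*(7 + 17)) - 460)/(-54 - 379) = ((2/9)*(-223 - 527)/24 - 460)/(-433) = ((2/9)*(1/24)*(-750) - 460)*(-1/433) = (-125/18 - 460)*(-1/433) = -8405/18*(-1/433) = 8405/7794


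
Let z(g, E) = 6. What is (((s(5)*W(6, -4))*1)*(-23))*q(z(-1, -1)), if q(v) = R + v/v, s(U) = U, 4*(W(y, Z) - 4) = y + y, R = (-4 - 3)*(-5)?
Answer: -28980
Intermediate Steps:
R = 35 (R = -7*(-5) = 35)
W(y, Z) = 4 + y/2 (W(y, Z) = 4 + (y + y)/4 = 4 + (2*y)/4 = 4 + y/2)
q(v) = 36 (q(v) = 35 + v/v = 35 + 1 = 36)
(((s(5)*W(6, -4))*1)*(-23))*q(z(-1, -1)) = (((5*(4 + (½)*6))*1)*(-23))*36 = (((5*(4 + 3))*1)*(-23))*36 = (((5*7)*1)*(-23))*36 = ((35*1)*(-23))*36 = (35*(-23))*36 = -805*36 = -28980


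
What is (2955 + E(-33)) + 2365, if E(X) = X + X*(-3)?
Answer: 5386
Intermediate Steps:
E(X) = -2*X (E(X) = X - 3*X = -2*X)
(2955 + E(-33)) + 2365 = (2955 - 2*(-33)) + 2365 = (2955 + 66) + 2365 = 3021 + 2365 = 5386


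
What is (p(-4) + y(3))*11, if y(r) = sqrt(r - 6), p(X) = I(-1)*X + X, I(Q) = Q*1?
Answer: 11*I*sqrt(3) ≈ 19.053*I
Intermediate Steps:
I(Q) = Q
p(X) = 0 (p(X) = -X + X = 0)
y(r) = sqrt(-6 + r)
(p(-4) + y(3))*11 = (0 + sqrt(-6 + 3))*11 = (0 + sqrt(-3))*11 = (0 + I*sqrt(3))*11 = (I*sqrt(3))*11 = 11*I*sqrt(3)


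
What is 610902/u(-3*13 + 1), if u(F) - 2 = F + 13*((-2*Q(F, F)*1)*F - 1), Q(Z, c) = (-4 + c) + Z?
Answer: -203634/26363 ≈ -7.7242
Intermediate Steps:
Q(Z, c) = -4 + Z + c
u(F) = -11 + F + 13*F*(8 - 4*F) (u(F) = 2 + (F + 13*((-2*(-4 + F + F)*1)*F - 1)) = 2 + (F + 13*((-2*(-4 + 2*F)*1)*F - 1)) = 2 + (F + 13*(((8 - 4*F)*1)*F - 1)) = 2 + (F + 13*((8 - 4*F)*F - 1)) = 2 + (F + 13*(F*(8 - 4*F) - 1)) = 2 + (F + 13*(-1 + F*(8 - 4*F))) = 2 + (F + (-13 + 13*F*(8 - 4*F))) = 2 + (-13 + F + 13*F*(8 - 4*F)) = -11 + F + 13*F*(8 - 4*F))
610902/u(-3*13 + 1) = 610902/(-11 + (-3*13 + 1) - 52*(-3*13 + 1)*(-2 + (-3*13 + 1))) = 610902/(-11 + (-39 + 1) - 52*(-39 + 1)*(-2 + (-39 + 1))) = 610902/(-11 - 38 - 52*(-38)*(-2 - 38)) = 610902/(-11 - 38 - 52*(-38)*(-40)) = 610902/(-11 - 38 - 79040) = 610902/(-79089) = 610902*(-1/79089) = -203634/26363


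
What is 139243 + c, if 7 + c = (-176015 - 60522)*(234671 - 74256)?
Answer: -37943943619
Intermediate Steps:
c = -37944082862 (c = -7 + (-176015 - 60522)*(234671 - 74256) = -7 - 236537*160415 = -7 - 37944082855 = -37944082862)
139243 + c = 139243 - 37944082862 = -37943943619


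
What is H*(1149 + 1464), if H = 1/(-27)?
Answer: -871/9 ≈ -96.778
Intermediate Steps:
H = -1/27 ≈ -0.037037
H*(1149 + 1464) = -(1149 + 1464)/27 = -1/27*2613 = -871/9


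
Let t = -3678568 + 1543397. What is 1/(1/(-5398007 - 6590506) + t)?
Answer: -11988513/25597525290724 ≈ -4.6835e-7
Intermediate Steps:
t = -2135171
1/(1/(-5398007 - 6590506) + t) = 1/(1/(-5398007 - 6590506) - 2135171) = 1/(1/(-11988513) - 2135171) = 1/(-1/11988513 - 2135171) = 1/(-25597525290724/11988513) = -11988513/25597525290724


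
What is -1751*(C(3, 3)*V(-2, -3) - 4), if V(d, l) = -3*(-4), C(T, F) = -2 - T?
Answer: 112064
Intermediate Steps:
V(d, l) = 12
-1751*(C(3, 3)*V(-2, -3) - 4) = -1751*((-2 - 1*3)*12 - 4) = -1751*((-2 - 3)*12 - 4) = -1751*(-5*12 - 4) = -1751*(-60 - 4) = -1751*(-64) = 112064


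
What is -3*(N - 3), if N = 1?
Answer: 6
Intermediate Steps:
-3*(N - 3) = -3*(1 - 3) = -3*(-2) = 6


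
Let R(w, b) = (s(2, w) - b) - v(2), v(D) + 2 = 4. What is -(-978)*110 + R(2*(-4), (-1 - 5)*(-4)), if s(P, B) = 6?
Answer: 107560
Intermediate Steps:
v(D) = 2 (v(D) = -2 + 4 = 2)
R(w, b) = 4 - b (R(w, b) = (6 - b) - 1*2 = (6 - b) - 2 = 4 - b)
-(-978)*110 + R(2*(-4), (-1 - 5)*(-4)) = -(-978)*110 + (4 - (-1 - 5)*(-4)) = -326*(-330) + (4 - (-6)*(-4)) = 107580 + (4 - 1*24) = 107580 + (4 - 24) = 107580 - 20 = 107560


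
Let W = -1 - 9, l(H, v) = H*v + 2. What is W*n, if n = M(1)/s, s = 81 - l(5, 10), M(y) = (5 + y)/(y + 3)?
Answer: -15/29 ≈ -0.51724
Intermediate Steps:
l(H, v) = 2 + H*v
M(y) = (5 + y)/(3 + y)
s = 29 (s = 81 - (2 + 5*10) = 81 - (2 + 50) = 81 - 1*52 = 81 - 52 = 29)
W = -10
n = 3/58 (n = ((5 + 1)/(3 + 1))/29 = (6/4)*(1/29) = ((1/4)*6)*(1/29) = (3/2)*(1/29) = 3/58 ≈ 0.051724)
W*n = -10*3/58 = -15/29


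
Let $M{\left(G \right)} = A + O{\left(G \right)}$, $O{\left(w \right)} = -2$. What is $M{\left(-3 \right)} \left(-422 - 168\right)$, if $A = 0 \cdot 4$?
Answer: $1180$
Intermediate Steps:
$A = 0$
$M{\left(G \right)} = -2$ ($M{\left(G \right)} = 0 - 2 = -2$)
$M{\left(-3 \right)} \left(-422 - 168\right) = - 2 \left(-422 - 168\right) = \left(-2\right) \left(-590\right) = 1180$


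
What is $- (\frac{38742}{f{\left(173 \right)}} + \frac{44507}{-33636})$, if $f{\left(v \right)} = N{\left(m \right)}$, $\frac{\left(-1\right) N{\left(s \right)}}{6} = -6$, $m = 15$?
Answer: $- \frac{12051145}{11212} \approx -1074.8$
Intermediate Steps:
$N{\left(s \right)} = 36$ ($N{\left(s \right)} = \left(-6\right) \left(-6\right) = 36$)
$f{\left(v \right)} = 36$
$- (\frac{38742}{f{\left(173 \right)}} + \frac{44507}{-33636}) = - (\frac{38742}{36} + \frac{44507}{-33636}) = - (38742 \cdot \frac{1}{36} + 44507 \left(- \frac{1}{33636}\right)) = - (\frac{6457}{6} - \frac{44507}{33636}) = \left(-1\right) \frac{12051145}{11212} = - \frac{12051145}{11212}$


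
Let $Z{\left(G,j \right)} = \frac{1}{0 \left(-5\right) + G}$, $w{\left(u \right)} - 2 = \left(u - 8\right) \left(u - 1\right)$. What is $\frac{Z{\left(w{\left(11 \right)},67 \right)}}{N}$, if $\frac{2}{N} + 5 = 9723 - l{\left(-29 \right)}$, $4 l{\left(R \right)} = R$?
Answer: $\frac{38901}{256} \approx 151.96$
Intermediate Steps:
$l{\left(R \right)} = \frac{R}{4}$
$w{\left(u \right)} = 2 + \left(-1 + u\right) \left(-8 + u\right)$ ($w{\left(u \right)} = 2 + \left(u - 8\right) \left(u - 1\right) = 2 + \left(-8 + u\right) \left(-1 + u\right) = 2 + \left(-1 + u\right) \left(-8 + u\right)$)
$Z{\left(G,j \right)} = \frac{1}{G}$ ($Z{\left(G,j \right)} = \frac{1}{0 + G} = \frac{1}{G}$)
$N = \frac{8}{38901}$ ($N = \frac{2}{-5 + \left(9723 - \frac{1}{4} \left(-29\right)\right)} = \frac{2}{-5 + \left(9723 - - \frac{29}{4}\right)} = \frac{2}{-5 + \left(9723 + \frac{29}{4}\right)} = \frac{2}{-5 + \frac{38921}{4}} = \frac{2}{\frac{38901}{4}} = 2 \cdot \frac{4}{38901} = \frac{8}{38901} \approx 0.00020565$)
$\frac{Z{\left(w{\left(11 \right)},67 \right)}}{N} = \frac{1}{\left(10 + 11^{2} - 99\right) \frac{8}{38901}} = \frac{1}{10 + 121 - 99} \cdot \frac{38901}{8} = \frac{1}{32} \cdot \frac{38901}{8} = \frac{38901}{256}$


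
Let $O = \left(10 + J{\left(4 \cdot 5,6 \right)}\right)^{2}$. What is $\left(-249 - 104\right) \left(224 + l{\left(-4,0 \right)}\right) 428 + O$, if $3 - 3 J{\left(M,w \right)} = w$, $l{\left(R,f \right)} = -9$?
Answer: $-32482979$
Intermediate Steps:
$J{\left(M,w \right)} = 1 - \frac{w}{3}$
$O = 81$ ($O = \left(10 + \left(1 - 2\right)\right)^{2} = \left(10 - 1\right)^{2} = 9^{2} = 81$)
$\left(-249 - 104\right) \left(224 + l{\left(-4,0 \right)}\right) 428 + O = \left(-249 - 104\right) \left(224 - 9\right) 428 + 81 = \left(-353\right) 215 \cdot 428 + 81 = \left(-75895\right) 428 + 81 = -32483060 + 81 = -32482979$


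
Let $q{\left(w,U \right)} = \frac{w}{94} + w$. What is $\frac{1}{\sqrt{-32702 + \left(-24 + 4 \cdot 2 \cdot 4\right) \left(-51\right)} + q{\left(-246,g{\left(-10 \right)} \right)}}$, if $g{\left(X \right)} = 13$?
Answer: $- \frac{109839}{41935843} - \frac{2209 i \sqrt{33110}}{209679215} \approx -0.0026192 - 0.001917 i$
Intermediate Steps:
$q{\left(w,U \right)} = \frac{95 w}{94}$ ($q{\left(w,U \right)} = w \frac{1}{94} + w = \frac{w}{94} + w = \frac{95 w}{94}$)
$\frac{1}{\sqrt{-32702 + \left(-24 + 4 \cdot 2 \cdot 4\right) \left(-51\right)} + q{\left(-246,g{\left(-10 \right)} \right)}} = \frac{1}{\sqrt{-32702 + \left(-24 + 4 \cdot 2 \cdot 4\right) \left(-51\right)} + \frac{95}{94} \left(-246\right)} = \frac{1}{\sqrt{-32702 + \left(-24 + 8 \cdot 4\right) \left(-51\right)} - \frac{11685}{47}} = \frac{1}{\sqrt{-32702 + \left(-24 + 32\right) \left(-51\right)} - \frac{11685}{47}} = \frac{1}{\sqrt{-32702 + 8 \left(-51\right)} - \frac{11685}{47}} = \frac{1}{\sqrt{-32702 - 408} - \frac{11685}{47}} = \frac{1}{\sqrt{-33110} - \frac{11685}{47}} = \frac{1}{i \sqrt{33110} - \frac{11685}{47}} = \frac{1}{- \frac{11685}{47} + i \sqrt{33110}}$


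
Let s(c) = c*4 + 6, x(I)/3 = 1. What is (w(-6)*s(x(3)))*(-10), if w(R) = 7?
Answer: -1260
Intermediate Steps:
x(I) = 3 (x(I) = 3*1 = 3)
s(c) = 6 + 4*c (s(c) = 4*c + 6 = 6 + 4*c)
(w(-6)*s(x(3)))*(-10) = (7*(6 + 4*3))*(-10) = (7*(6 + 12))*(-10) = (7*18)*(-10) = 126*(-10) = -1260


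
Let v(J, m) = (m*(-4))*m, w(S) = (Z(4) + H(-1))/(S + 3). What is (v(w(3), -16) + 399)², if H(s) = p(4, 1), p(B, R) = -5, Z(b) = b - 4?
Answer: 390625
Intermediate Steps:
Z(b) = -4 + b
H(s) = -5
w(S) = -5/(3 + S) (w(S) = ((-4 + 4) - 5)/(S + 3) = (0 - 5)/(3 + S) = -5/(3 + S))
v(J, m) = -4*m² (v(J, m) = (-4*m)*m = -4*m²)
(v(w(3), -16) + 399)² = (-4*(-16)² + 399)² = (-4*256 + 399)² = (-1024 + 399)² = (-625)² = 390625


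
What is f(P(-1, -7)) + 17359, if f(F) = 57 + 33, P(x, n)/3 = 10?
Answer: 17449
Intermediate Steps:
P(x, n) = 30 (P(x, n) = 3*10 = 30)
f(F) = 90
f(P(-1, -7)) + 17359 = 90 + 17359 = 17449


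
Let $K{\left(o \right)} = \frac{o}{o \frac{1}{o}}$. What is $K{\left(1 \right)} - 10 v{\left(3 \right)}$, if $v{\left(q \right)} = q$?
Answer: $-29$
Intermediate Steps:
$K{\left(o \right)} = o$ ($K{\left(o \right)} = \frac{o}{1} = o 1 = o$)
$K{\left(1 \right)} - 10 v{\left(3 \right)} = 1 - 30 = -29$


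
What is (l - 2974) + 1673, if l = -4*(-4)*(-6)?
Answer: -1397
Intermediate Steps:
l = -96 (l = 16*(-6) = -96)
(l - 2974) + 1673 = (-96 - 2974) + 1673 = -3070 + 1673 = -1397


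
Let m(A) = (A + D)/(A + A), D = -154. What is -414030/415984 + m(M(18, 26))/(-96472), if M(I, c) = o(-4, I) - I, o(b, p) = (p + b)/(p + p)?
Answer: -1582794034001/1590183284752 ≈ -0.99535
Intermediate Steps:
o(b, p) = (b + p)/(2*p) (o(b, p) = (b + p)/((2*p)) = (b + p)*(1/(2*p)) = (b + p)/(2*p))
M(I, c) = -I + (-4 + I)/(2*I) (M(I, c) = (-4 + I)/(2*I) - I = -I + (-4 + I)/(2*I))
m(A) = (-154 + A)/(2*A) (m(A) = (A - 154)/(A + A) = (-154 + A)/((2*A)) = (-154 + A)*(1/(2*A)) = (-154 + A)/(2*A))
-414030/415984 + m(M(18, 26))/(-96472) = -414030/415984 + ((-154 + (½ - 1*18 - 2/18))/(2*(½ - 1*18 - 2/18)))/(-96472) = -414030*1/415984 + ((-154 + (½ - 18 - 2*1/18))/(2*(½ - 18 - 2*1/18)))*(-1/96472) = -207015/207992 + ((-154 + (½ - 18 - ⅑))/(2*(½ - 18 - ⅑)))*(-1/96472) = -207015/207992 + ((-154 - 317/18)/(2*(-317/18)))*(-1/96472) = -207015/207992 + ((½)*(-18/317)*(-3089/18))*(-1/96472) = -207015/207992 + (3089/634)*(-1/96472) = -207015/207992 - 3089/61163248 = -1582794034001/1590183284752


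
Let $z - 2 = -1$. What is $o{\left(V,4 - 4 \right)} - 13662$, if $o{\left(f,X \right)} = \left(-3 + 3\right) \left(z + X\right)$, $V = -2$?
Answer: $-13662$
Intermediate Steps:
$z = 1$ ($z = 2 - 1 = 1$)
$o{\left(f,X \right)} = 0$ ($o{\left(f,X \right)} = \left(-3 + 3\right) \left(1 + X\right) = 0 \left(1 + X\right) = 0$)
$o{\left(V,4 - 4 \right)} - 13662 = 0 - 13662 = -13662$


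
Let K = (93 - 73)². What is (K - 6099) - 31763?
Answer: -37462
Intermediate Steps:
K = 400 (K = 20² = 400)
(K - 6099) - 31763 = (400 - 6099) - 31763 = -5699 - 31763 = -37462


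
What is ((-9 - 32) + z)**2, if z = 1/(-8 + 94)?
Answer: 12425625/7396 ≈ 1680.0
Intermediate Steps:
z = 1/86 ≈ 0.011628
((-9 - 32) + z)**2 = ((-9 - 32) + 1/86)**2 = (-41 + 1/86)**2 = (-3525/86)**2 = 12425625/7396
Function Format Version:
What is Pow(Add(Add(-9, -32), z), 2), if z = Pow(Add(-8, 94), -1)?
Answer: Rational(12425625, 7396) ≈ 1680.0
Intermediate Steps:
z = Rational(1, 86) (z = Pow(86, -1) = Rational(1, 86) ≈ 0.011628)
Pow(Add(Add(-9, -32), z), 2) = Pow(Add(Add(-9, -32), Rational(1, 86)), 2) = Pow(Add(-41, Rational(1, 86)), 2) = Pow(Rational(-3525, 86), 2) = Rational(12425625, 7396)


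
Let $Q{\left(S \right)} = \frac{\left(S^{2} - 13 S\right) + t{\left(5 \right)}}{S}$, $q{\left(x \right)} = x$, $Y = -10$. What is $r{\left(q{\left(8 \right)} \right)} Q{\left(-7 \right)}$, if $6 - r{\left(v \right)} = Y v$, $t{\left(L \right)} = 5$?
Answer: $- \frac{12470}{7} \approx -1781.4$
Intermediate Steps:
$r{\left(v \right)} = 6 + 10 v$ ($r{\left(v \right)} = 6 - - 10 v = 6 + 10 v$)
$Q{\left(S \right)} = \frac{5 + S^{2} - 13 S}{S}$ ($Q{\left(S \right)} = \frac{\left(S^{2} - 13 S\right) + 5}{S} = \frac{5 + S^{2} - 13 S}{S}$)
$r{\left(q{\left(8 \right)} \right)} Q{\left(-7 \right)} = \left(6 + 10 \cdot 8\right) \left(-13 - 7 + \frac{5}{-7}\right) = \left(6 + 80\right) \left(-13 - 7 + 5 \left(- \frac{1}{7}\right)\right) = 86 \left(-13 - 7 - \frac{5}{7}\right) = 86 \left(- \frac{145}{7}\right) = - \frac{12470}{7}$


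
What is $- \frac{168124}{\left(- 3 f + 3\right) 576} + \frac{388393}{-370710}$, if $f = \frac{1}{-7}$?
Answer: $- \frac{2044656857}{23725440} \approx -86.18$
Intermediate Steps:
$f = - \frac{1}{7} \approx -0.14286$
$- \frac{168124}{\left(- 3 f + 3\right) 576} + \frac{388393}{-370710} = - \frac{168124}{\left(\left(-3\right) \left(- \frac{1}{7}\right) + 3\right) 576} + \frac{388393}{-370710} = - \frac{168124}{\left(\frac{3}{7} + 3\right) 576} + 388393 \left(- \frac{1}{370710}\right) = - \frac{168124}{\frac{24}{7} \cdot 576} - \frac{388393}{370710} = - \frac{168124}{\frac{13824}{7}} - \frac{388393}{370710} = \left(-168124\right) \frac{7}{13824} - \frac{388393}{370710} = - \frac{294217}{3456} - \frac{388393}{370710} = - \frac{2044656857}{23725440}$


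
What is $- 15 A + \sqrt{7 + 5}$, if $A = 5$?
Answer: $-75 + 2 \sqrt{3} \approx -71.536$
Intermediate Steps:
$- 15 A + \sqrt{7 + 5} = \left(-15\right) 5 + \sqrt{7 + 5} = -75 + \sqrt{12} = -75 + 2 \sqrt{3}$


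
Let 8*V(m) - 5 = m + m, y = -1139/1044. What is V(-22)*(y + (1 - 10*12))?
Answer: 1629875/2784 ≈ 585.44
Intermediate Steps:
y = -1139/1044 (y = -1139*1/1044 = -1139/1044 ≈ -1.0910)
V(m) = 5/8 + m/4 (V(m) = 5/8 + (m + m)/8 = 5/8 + (2*m)/8 = 5/8 + m/4)
V(-22)*(y + (1 - 10*12)) = (5/8 + (1/4)*(-22))*(-1139/1044 + (1 - 10*12)) = (5/8 - 11/2)*(-1139/1044 + (1 - 120)) = -39*(-1139/1044 - 119)/8 = -39/8*(-125375/1044) = 1629875/2784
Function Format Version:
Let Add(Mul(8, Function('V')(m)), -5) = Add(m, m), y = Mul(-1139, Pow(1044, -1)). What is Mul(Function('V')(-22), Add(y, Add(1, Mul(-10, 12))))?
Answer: Rational(1629875, 2784) ≈ 585.44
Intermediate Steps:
y = Rational(-1139, 1044) (y = Mul(-1139, Rational(1, 1044)) = Rational(-1139, 1044) ≈ -1.0910)
Function('V')(m) = Add(Rational(5, 8), Mul(Rational(1, 4), m)) (Function('V')(m) = Add(Rational(5, 8), Mul(Rational(1, 8), Add(m, m))) = Add(Rational(5, 8), Mul(Rational(1, 8), Mul(2, m))) = Add(Rational(5, 8), Mul(Rational(1, 4), m)))
Mul(Function('V')(-22), Add(y, Add(1, Mul(-10, 12)))) = Mul(Add(Rational(5, 8), Mul(Rational(1, 4), -22)), Add(Rational(-1139, 1044), Add(1, Mul(-10, 12)))) = Mul(Add(Rational(5, 8), Rational(-11, 2)), Add(Rational(-1139, 1044), Add(1, -120))) = Mul(Rational(-39, 8), Add(Rational(-1139, 1044), -119)) = Mul(Rational(-39, 8), Rational(-125375, 1044)) = Rational(1629875, 2784)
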